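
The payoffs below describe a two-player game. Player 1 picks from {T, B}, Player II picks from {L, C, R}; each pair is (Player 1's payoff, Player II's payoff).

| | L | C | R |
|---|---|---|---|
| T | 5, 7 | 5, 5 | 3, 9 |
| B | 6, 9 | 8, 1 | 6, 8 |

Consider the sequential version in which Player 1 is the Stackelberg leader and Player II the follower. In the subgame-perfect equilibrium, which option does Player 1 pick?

Work backward from Player II's decision.
- T → Player II plays R (best of 7, 5, 9); Player 1 gets 3.
- B → Player II plays L (best of 9, 1, 8); Player 1 gets 6.
Among 3, 6, the best is 6 at B. Subgame-perfect outcome: (B, L) with payoffs (6, 9).

B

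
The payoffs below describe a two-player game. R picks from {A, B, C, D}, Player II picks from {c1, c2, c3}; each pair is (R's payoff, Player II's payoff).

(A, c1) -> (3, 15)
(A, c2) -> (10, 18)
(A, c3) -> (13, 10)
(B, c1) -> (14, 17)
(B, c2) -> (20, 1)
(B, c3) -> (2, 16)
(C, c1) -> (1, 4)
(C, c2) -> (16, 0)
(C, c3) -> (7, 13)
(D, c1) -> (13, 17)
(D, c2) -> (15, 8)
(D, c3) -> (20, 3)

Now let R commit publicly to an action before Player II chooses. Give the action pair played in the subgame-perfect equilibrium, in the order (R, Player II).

Work backward from Player II's decision.
- A: BR = c2, leader payoff 10.
- B: BR = c1, leader payoff 14.
- C: BR = c3, leader payoff 7.
- D: BR = c1, leader payoff 13.
Maximizing over 10, 14, 7, 13, R chooses B. Subgame-perfect outcome: (B, c1) with payoffs (14, 17).

(B, c1)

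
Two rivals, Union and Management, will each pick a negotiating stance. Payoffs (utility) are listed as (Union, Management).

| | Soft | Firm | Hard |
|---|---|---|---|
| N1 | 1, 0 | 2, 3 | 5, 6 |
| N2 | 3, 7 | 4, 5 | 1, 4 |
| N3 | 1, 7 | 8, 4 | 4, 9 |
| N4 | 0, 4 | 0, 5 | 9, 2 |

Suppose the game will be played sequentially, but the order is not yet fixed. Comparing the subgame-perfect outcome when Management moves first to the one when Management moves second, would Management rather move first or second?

If Union leads: Management's best replies are N1→Hard, N2→Soft, N3→Hard, N4→Firm; Union's induced payoffs 5, 3, 4, 0; outcome (N1, Hard), payoffs (5, 6).
If Management leads: Union's best replies are Soft→N2, Firm→N3, Hard→N4; Management's induced payoffs 7, 4, 2; outcome (N2, Soft), payoffs (3, 7).
Management gets 7 moving first and 6 moving second, so Management prefers to move first.

first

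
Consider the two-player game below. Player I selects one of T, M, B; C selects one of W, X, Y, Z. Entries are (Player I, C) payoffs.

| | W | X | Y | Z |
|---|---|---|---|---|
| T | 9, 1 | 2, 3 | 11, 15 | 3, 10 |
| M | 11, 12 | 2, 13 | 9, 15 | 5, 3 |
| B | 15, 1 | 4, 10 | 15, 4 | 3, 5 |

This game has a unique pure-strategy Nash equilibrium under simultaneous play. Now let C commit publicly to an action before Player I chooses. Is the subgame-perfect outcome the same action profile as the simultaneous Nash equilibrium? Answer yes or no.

yes

Work backward from Player I's decision.
- W: Player I compares 9, 11, 15 and picks B; C would get 1.
- X: Player I compares 2, 2, 4 and picks B; C would get 10.
- Y: Player I compares 11, 9, 15 and picks B; C would get 4.
- Z: Player I compares 3, 5, 3 and picks M; C would get 3.
C's induced payoffs are 1, 10, 4, 3, so C commits to X. Subgame-perfect outcome: (B, X) with payoffs (4, 10).
Under simultaneous play:
Player I's best replies: W→B; X→B; Y→B; Z→M.
C's best replies: T→Y; M→Y; B→X.
The unique mutual best reply is (B, X), giving (4, 10).
Sequential outcome (B, X) coincides with the Nash profile (B, X).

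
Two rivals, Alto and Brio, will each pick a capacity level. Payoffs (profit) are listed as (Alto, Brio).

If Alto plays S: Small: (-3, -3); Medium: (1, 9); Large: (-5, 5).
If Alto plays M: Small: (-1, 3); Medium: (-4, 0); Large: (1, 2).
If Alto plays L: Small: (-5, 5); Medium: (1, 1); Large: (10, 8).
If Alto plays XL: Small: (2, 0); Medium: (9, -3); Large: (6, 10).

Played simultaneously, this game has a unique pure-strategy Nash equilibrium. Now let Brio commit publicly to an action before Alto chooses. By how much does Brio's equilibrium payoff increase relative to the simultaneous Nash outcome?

Alto best-responds to each possible Brio move:
- Small → Alto plays XL (best of -3, -1, -5, 2); Brio gets 0.
- Medium → Alto plays XL (best of 1, -4, 1, 9); Brio gets -3.
- Large → Alto plays L (best of -5, 1, 10, 6); Brio gets 8.
Maximizing over 0, -3, 8, Brio chooses Large. Subgame-perfect outcome: (L, Large) with payoffs (10, 8).
Now find the simultaneous Nash equilibrium.
Alto's best replies: Small→XL; Medium→XL; Large→L.
Brio's best replies: S→Medium; M→Small; L→Large; XL→Large.
Only (L, Large) has each player best-responding; Nash payoffs (10, 8).
Brio's commitment gain: 8 − 8 = 0.

0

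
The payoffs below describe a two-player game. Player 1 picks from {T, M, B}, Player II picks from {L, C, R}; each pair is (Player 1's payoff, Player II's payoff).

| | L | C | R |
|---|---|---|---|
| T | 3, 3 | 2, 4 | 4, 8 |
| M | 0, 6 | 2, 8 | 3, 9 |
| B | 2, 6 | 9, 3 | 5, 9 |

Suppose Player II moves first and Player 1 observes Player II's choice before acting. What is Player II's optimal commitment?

Player 1 best-responds to each possible Player II move:
- L: BR = T, leader payoff 3.
- C: BR = B, leader payoff 3.
- R: BR = B, leader payoff 9.
Maximizing over 3, 3, 9, Player II chooses R. Subgame-perfect outcome: (B, R) with payoffs (5, 9).

R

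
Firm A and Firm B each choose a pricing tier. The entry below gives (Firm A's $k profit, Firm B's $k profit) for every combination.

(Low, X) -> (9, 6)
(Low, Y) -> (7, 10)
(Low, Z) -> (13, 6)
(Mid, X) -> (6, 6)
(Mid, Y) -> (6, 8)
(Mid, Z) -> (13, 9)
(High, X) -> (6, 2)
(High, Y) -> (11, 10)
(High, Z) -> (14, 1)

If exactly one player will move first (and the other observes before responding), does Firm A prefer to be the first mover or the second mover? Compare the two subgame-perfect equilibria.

first

If Firm A leads: Firm B's best replies are Low→Y, Mid→Z, High→Y; Firm A's induced payoffs 7, 13, 11; outcome (Mid, Z), payoffs (13, 9).
If Firm B leads: Firm A's best replies are X→Low, Y→High, Z→High; Firm B's induced payoffs 6, 10, 1; outcome (High, Y), payoffs (11, 10).
Firm A gets 13 moving first and 11 moving second, so Firm A prefers to move first.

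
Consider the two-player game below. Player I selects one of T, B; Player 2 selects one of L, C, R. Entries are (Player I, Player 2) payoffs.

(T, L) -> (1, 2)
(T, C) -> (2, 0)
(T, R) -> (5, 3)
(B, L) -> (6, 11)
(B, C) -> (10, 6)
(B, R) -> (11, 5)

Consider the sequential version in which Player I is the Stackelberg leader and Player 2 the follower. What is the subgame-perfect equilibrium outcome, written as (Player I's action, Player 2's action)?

Solve by backward induction (Player I leads).
- T: Player 2 compares 2, 0, 3 and picks R; Player I would get 5.
- B: Player 2 compares 11, 6, 5 and picks L; Player I would get 6.
Among 5, 6, the best is 6 at B. Subgame-perfect outcome: (B, L) with payoffs (6, 11).

(B, L)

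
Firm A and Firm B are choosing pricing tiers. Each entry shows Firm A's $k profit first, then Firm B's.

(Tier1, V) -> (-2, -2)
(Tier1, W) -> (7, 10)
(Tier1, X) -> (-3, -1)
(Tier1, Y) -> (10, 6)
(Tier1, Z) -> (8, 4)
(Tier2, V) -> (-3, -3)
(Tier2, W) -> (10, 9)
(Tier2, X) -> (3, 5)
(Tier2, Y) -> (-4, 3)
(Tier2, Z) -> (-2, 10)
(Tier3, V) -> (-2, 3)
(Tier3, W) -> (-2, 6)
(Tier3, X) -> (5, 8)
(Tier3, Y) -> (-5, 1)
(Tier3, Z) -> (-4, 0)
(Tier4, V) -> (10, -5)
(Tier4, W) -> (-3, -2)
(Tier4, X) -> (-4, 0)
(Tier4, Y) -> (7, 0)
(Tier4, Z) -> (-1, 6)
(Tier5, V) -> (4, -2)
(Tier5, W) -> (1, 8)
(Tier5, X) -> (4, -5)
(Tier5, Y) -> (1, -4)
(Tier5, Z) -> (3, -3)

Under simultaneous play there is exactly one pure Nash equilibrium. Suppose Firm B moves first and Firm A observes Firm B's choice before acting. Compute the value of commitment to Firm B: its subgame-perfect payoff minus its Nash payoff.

Firm A best-responds to each possible Firm B move:
- V: BR = Tier4, leader payoff -5.
- W: BR = Tier2, leader payoff 9.
- X: BR = Tier3, leader payoff 8.
- Y: BR = Tier1, leader payoff 6.
- Z: BR = Tier1, leader payoff 4.
Firm B's induced payoffs are -5, 9, 8, 6, 4, so Firm B commits to W. Subgame-perfect outcome: (Tier2, W) with payoffs (10, 9).
Now find the simultaneous Nash equilibrium.
Firm A's best replies: V→Tier4; W→Tier2; X→Tier3; Y→Tier1; Z→Tier1.
Firm B's best replies: Tier1→W; Tier2→Z; Tier3→X; Tier4→Z; Tier5→W.
Only (Tier3, X) has each player best-responding; Nash payoffs (5, 8).
Firm B's commitment gain: 9 − 8 = 1.

1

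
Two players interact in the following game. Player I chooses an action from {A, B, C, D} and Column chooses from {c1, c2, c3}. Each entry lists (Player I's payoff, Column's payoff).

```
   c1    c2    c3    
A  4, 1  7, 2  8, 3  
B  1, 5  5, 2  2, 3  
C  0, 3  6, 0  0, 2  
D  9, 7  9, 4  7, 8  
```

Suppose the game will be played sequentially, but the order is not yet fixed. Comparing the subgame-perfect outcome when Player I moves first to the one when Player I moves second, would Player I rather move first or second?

second

If Player I leads: Column's best replies are A→c3, B→c1, C→c1, D→c3; Player I's induced payoffs 8, 1, 0, 7; outcome (A, c3), payoffs (8, 3).
If Column leads: Player I's best replies are c1→D, c2→D, c3→A; Column's induced payoffs 7, 4, 3; outcome (D, c1), payoffs (9, 7).
Player I gets 8 moving first and 9 moving second, so Player I prefers to move second.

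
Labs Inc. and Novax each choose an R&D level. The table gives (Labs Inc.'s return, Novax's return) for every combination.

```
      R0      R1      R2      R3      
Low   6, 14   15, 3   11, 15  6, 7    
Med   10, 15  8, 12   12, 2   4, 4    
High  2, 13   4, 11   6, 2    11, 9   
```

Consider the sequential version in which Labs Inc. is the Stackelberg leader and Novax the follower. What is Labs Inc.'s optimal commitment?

Novax best-responds to each possible Labs Inc. move:
- Low: BR = R2, leader payoff 11.
- Med: BR = R0, leader payoff 10.
- High: BR = R0, leader payoff 2.
Among 11, 10, 2, the best is 11 at Low. Subgame-perfect outcome: (Low, R2) with payoffs (11, 15).

Low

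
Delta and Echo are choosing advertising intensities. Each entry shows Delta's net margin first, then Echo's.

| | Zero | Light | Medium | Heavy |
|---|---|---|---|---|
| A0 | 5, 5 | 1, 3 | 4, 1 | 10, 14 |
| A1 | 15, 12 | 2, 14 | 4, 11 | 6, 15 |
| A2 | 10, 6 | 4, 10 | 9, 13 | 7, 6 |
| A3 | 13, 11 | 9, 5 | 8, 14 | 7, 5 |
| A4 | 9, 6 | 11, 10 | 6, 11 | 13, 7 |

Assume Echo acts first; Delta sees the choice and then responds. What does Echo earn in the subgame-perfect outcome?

13

Work backward from Delta's decision.
- Zero → Delta plays A1 (best of 5, 15, 10, 13, 9); Echo gets 12.
- Light → Delta plays A4 (best of 1, 2, 4, 9, 11); Echo gets 10.
- Medium → Delta plays A2 (best of 4, 4, 9, 8, 6); Echo gets 13.
- Heavy → Delta plays A4 (best of 10, 6, 7, 7, 13); Echo gets 7.
Echo's induced payoffs are 12, 10, 13, 7, so Echo commits to Medium. Subgame-perfect outcome: (A2, Medium) with payoffs (9, 13).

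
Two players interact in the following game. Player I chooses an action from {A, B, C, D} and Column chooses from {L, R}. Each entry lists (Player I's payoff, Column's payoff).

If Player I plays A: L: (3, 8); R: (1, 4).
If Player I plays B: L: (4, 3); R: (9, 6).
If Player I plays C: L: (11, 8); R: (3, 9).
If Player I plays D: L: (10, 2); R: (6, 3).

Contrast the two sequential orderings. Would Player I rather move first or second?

If Player I leads: Column's best replies are A→L, B→R, C→R, D→R; Player I's induced payoffs 3, 9, 3, 6; outcome (B, R), payoffs (9, 6).
If Column leads: Player I's best replies are L→C, R→B; Column's induced payoffs 8, 6; outcome (C, L), payoffs (11, 8).
Player I gets 9 moving first and 11 moving second, so Player I prefers to move second.

second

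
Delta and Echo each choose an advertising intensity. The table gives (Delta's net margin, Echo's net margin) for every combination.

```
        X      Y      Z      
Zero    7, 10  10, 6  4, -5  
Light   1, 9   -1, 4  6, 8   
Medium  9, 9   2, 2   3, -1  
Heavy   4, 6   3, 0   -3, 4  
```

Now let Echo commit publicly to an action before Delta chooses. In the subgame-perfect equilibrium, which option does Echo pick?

Backward induction with Echo moving first.
- X: Delta compares 7, 1, 9, 4 and picks Medium; Echo would get 9.
- Y: Delta compares 10, -1, 2, 3 and picks Zero; Echo would get 6.
- Z: Delta compares 4, 6, 3, -3 and picks Light; Echo would get 8.
Maximizing over 9, 6, 8, Echo chooses X. Subgame-perfect outcome: (Medium, X) with payoffs (9, 9).

X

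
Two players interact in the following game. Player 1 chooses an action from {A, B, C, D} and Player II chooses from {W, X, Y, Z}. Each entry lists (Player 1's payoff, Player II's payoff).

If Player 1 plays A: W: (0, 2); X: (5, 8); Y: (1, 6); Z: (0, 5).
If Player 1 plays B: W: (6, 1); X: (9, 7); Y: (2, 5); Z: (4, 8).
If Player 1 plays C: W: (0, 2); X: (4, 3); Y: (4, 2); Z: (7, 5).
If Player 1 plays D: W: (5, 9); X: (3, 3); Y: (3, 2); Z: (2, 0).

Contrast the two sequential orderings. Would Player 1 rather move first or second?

If Player 1 leads: Player II's best replies are A→X, B→Z, C→Z, D→W; Player 1's induced payoffs 5, 4, 7, 5; outcome (C, Z), payoffs (7, 5).
If Player II leads: Player 1's best replies are W→B, X→B, Y→C, Z→C; Player II's induced payoffs 1, 7, 2, 5; outcome (B, X), payoffs (9, 7).
Player 1 gets 7 moving first and 9 moving second, so Player 1 prefers to move second.

second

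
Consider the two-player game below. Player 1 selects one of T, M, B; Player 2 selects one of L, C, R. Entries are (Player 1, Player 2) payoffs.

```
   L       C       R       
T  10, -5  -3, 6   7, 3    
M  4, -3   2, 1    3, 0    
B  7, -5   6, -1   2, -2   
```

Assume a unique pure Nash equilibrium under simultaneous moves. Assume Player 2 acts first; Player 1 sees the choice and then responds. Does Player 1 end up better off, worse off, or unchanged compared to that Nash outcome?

Solve by backward induction (Player 2 leads).
- L: Player 1 compares 10, 4, 7 and picks T; Player 2 would get -5.
- C: Player 1 compares -3, 2, 6 and picks B; Player 2 would get -1.
- R: Player 1 compares 7, 3, 2 and picks T; Player 2 would get 3.
Among -5, -1, 3, the best is 3 at R. Subgame-perfect outcome: (T, R) with payoffs (7, 3).
Under simultaneous play:
Player 1's best replies: L→T; C→B; R→T.
Player 2's best replies: T→C; M→C; B→C.
The unique mutual best reply is (B, C), giving (6, -1).
Player 1 earns 7 sequentially versus 6 at the Nash outcome: better off.

better off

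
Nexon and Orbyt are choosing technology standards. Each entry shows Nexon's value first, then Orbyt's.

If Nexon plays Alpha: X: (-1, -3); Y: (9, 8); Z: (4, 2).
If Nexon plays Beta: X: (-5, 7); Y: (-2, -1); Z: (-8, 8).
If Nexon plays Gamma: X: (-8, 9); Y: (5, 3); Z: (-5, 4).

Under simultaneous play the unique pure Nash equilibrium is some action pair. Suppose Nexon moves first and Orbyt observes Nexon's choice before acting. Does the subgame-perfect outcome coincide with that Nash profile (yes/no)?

yes

Backward induction with Nexon moving first.
- Alpha: Orbyt compares -3, 8, 2 and picks Y; Nexon would get 9.
- Beta: Orbyt compares 7, -1, 8 and picks Z; Nexon would get -8.
- Gamma: Orbyt compares 9, 3, 4 and picks X; Nexon would get -8.
Maximizing over 9, -8, -8, Nexon chooses Alpha. Subgame-perfect outcome: (Alpha, Y) with payoffs (9, 8).
For the simultaneous game, intersect best replies.
Nexon's best replies: X→Alpha; Y→Alpha; Z→Alpha.
Orbyt's best replies: Alpha→Y; Beta→Z; Gamma→X.
Only (Alpha, Y) has each player best-responding; Nash payoffs (9, 8).
Sequential outcome (Alpha, Y) coincides with the Nash profile (Alpha, Y).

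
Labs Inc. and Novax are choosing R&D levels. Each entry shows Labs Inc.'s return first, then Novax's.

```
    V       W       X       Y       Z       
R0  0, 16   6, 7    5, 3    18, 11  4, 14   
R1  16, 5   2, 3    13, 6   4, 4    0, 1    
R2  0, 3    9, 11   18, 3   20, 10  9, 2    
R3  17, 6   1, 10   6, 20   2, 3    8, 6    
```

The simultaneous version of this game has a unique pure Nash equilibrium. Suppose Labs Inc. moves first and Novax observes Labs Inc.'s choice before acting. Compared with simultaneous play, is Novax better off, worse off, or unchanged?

worse off

Backward induction with Labs Inc. moving first.
- R0 → Novax plays V (best of 16, 7, 3, 11, 14); Labs Inc. gets 0.
- R1 → Novax plays X (best of 5, 3, 6, 4, 1); Labs Inc. gets 13.
- R2 → Novax plays W (best of 3, 11, 3, 10, 2); Labs Inc. gets 9.
- R3 → Novax plays X (best of 6, 10, 20, 3, 6); Labs Inc. gets 6.
Among 0, 13, 9, 6, the best is 13 at R1. Subgame-perfect outcome: (R1, X) with payoffs (13, 6).
Now find the simultaneous Nash equilibrium.
Labs Inc.'s best replies: V→R3; W→R2; X→R2; Y→R2; Z→R2.
Novax's best replies: R0→V; R1→X; R2→W; R3→X.
The unique mutual best reply is (R2, W), giving (9, 11).
Novax earns 6 sequentially versus 11 at the Nash outcome: worse off.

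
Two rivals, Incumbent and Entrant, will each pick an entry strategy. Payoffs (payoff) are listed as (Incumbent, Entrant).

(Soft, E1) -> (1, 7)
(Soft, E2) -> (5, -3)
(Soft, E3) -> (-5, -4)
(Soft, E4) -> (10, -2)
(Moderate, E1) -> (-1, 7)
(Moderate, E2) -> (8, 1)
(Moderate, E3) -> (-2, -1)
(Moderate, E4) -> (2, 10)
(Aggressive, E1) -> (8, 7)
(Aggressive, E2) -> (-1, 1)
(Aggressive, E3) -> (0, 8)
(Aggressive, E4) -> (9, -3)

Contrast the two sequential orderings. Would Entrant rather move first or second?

If Incumbent leads: Entrant's best replies are Soft→E1, Moderate→E4, Aggressive→E3; Incumbent's induced payoffs 1, 2, 0; outcome (Moderate, E4), payoffs (2, 10).
If Entrant leads: Incumbent's best replies are E1→Aggressive, E2→Moderate, E3→Aggressive, E4→Soft; Entrant's induced payoffs 7, 1, 8, -2; outcome (Aggressive, E3), payoffs (0, 8).
Entrant gets 8 moving first and 10 moving second, so Entrant prefers to move second.

second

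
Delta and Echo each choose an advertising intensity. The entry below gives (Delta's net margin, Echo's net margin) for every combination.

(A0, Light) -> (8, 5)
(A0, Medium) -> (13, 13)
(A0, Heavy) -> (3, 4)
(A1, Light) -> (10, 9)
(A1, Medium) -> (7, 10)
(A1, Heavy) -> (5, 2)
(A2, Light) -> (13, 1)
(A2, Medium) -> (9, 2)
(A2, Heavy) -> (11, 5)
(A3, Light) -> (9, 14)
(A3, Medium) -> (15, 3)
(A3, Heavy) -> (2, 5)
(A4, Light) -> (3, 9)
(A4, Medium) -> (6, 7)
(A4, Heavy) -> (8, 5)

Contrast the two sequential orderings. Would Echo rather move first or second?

second

If Delta leads: Echo's best replies are A0→Medium, A1→Medium, A2→Heavy, A3→Light, A4→Light; Delta's induced payoffs 13, 7, 11, 9, 3; outcome (A0, Medium), payoffs (13, 13).
If Echo leads: Delta's best replies are Light→A2, Medium→A3, Heavy→A2; Echo's induced payoffs 1, 3, 5; outcome (A2, Heavy), payoffs (11, 5).
Echo gets 5 moving first and 13 moving second, so Echo prefers to move second.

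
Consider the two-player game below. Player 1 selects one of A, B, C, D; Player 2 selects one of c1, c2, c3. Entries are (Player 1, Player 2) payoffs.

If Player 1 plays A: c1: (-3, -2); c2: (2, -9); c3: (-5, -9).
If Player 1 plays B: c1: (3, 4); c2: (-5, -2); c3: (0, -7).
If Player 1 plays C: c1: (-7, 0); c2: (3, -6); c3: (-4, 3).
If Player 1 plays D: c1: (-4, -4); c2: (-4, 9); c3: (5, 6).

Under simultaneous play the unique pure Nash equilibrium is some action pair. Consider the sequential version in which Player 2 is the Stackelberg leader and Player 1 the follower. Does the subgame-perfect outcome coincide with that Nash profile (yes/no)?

Solve by backward induction (Player 2 leads).
- c1 → Player 1 plays B (best of -3, 3, -7, -4); Player 2 gets 4.
- c2 → Player 1 plays C (best of 2, -5, 3, -4); Player 2 gets -6.
- c3 → Player 1 plays D (best of -5, 0, -4, 5); Player 2 gets 6.
Player 2's induced payoffs are 4, -6, 6, so Player 2 commits to c3. Subgame-perfect outcome: (D, c3) with payoffs (5, 6).
Now find the simultaneous Nash equilibrium.
Player 1's best replies: c1→B; c2→C; c3→D.
Player 2's best replies: A→c1; B→c1; C→c3; D→c2.
Only (B, c1) has each player best-responding; Nash payoffs (3, 4).
Sequential outcome (D, c3) differs from the Nash profile (B, c1).

no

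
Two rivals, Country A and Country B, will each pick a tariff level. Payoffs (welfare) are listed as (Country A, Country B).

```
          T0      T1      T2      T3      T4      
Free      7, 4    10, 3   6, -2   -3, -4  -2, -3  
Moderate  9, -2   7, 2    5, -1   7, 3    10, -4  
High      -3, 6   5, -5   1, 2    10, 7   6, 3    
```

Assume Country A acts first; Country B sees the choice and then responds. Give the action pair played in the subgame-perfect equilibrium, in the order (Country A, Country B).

(High, T3)

Backward induction with Country A moving first.
- Free → Country B plays T0 (best of 4, 3, -2, -4, -3); Country A gets 7.
- Moderate → Country B plays T3 (best of -2, 2, -1, 3, -4); Country A gets 7.
- High → Country B plays T3 (best of 6, -5, 2, 7, 3); Country A gets 10.
Maximizing over 7, 7, 10, Country A chooses High. Subgame-perfect outcome: (High, T3) with payoffs (10, 7).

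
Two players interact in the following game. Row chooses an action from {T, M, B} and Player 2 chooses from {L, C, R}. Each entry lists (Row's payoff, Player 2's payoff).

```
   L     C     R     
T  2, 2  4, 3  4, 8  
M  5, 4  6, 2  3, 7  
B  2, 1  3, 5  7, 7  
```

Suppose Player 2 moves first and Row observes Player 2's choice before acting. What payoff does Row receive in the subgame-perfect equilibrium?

Solve by backward induction (Player 2 leads).
- L: BR = M, leader payoff 4.
- C: BR = M, leader payoff 2.
- R: BR = B, leader payoff 7.
Maximizing over 4, 2, 7, Player 2 chooses R. Subgame-perfect outcome: (B, R) with payoffs (7, 7).

7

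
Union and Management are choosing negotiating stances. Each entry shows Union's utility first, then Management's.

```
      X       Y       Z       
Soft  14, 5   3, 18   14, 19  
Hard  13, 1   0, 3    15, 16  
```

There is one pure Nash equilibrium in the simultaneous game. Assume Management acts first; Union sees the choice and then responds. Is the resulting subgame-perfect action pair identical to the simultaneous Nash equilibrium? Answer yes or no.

Work backward from Union's decision.
- X → Union plays Soft (best of 14, 13); Management gets 5.
- Y → Union plays Soft (best of 3, 0); Management gets 18.
- Z → Union plays Hard (best of 14, 15); Management gets 16.
Management's induced payoffs are 5, 18, 16, so Management commits to Y. Subgame-perfect outcome: (Soft, Y) with payoffs (3, 18).
Now find the simultaneous Nash equilibrium.
Union's best replies: X→Soft; Y→Soft; Z→Hard.
Management's best replies: Soft→Z; Hard→Z.
Only (Hard, Z) has each player best-responding; Nash payoffs (15, 16).
Sequential outcome (Soft, Y) differs from the Nash profile (Hard, Z).

no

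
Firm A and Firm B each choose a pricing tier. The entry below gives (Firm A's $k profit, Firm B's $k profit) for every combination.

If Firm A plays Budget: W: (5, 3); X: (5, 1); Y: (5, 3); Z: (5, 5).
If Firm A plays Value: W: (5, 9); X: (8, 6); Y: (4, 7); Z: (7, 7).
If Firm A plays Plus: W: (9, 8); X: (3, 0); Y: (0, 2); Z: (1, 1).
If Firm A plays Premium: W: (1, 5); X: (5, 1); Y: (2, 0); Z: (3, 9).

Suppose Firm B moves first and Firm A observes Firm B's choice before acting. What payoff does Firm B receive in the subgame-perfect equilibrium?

8

Work backward from Firm A's decision.
- W: BR = Plus, leader payoff 8.
- X: BR = Value, leader payoff 6.
- Y: BR = Budget, leader payoff 3.
- Z: BR = Value, leader payoff 7.
Firm B's induced payoffs are 8, 6, 3, 7, so Firm B commits to W. Subgame-perfect outcome: (Plus, W) with payoffs (9, 8).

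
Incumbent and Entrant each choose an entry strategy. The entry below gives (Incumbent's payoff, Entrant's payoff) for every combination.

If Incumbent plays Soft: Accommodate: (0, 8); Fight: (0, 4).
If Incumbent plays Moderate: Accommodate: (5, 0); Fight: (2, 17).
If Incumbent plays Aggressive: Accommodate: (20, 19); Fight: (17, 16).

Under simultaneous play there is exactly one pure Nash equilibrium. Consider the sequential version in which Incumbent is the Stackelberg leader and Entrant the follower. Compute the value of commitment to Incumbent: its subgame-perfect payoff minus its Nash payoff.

0

Backward induction with Incumbent moving first.
- Soft: BR = Accommodate, leader payoff 0.
- Moderate: BR = Fight, leader payoff 2.
- Aggressive: BR = Accommodate, leader payoff 20.
Maximizing over 0, 2, 20, Incumbent chooses Aggressive. Subgame-perfect outcome: (Aggressive, Accommodate) with payoffs (20, 19).
For the simultaneous game, intersect best replies.
Incumbent's best replies: Accommodate→Aggressive; Fight→Aggressive.
Entrant's best replies: Soft→Accommodate; Moderate→Fight; Aggressive→Accommodate.
The unique mutual best reply is (Aggressive, Accommodate), giving (20, 19).
Incumbent's commitment gain: 20 − 20 = 0.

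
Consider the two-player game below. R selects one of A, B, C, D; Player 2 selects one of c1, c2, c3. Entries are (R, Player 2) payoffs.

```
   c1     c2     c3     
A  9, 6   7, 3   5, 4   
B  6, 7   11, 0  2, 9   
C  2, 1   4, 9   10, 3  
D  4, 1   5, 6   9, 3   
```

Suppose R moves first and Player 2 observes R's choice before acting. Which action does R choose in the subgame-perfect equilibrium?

A

Work backward from Player 2's decision.
- A: Player 2 compares 6, 3, 4 and picks c1; R would get 9.
- B: Player 2 compares 7, 0, 9 and picks c3; R would get 2.
- C: Player 2 compares 1, 9, 3 and picks c2; R would get 4.
- D: Player 2 compares 1, 6, 3 and picks c2; R would get 5.
R's induced payoffs are 9, 2, 4, 5, so R commits to A. Subgame-perfect outcome: (A, c1) with payoffs (9, 6).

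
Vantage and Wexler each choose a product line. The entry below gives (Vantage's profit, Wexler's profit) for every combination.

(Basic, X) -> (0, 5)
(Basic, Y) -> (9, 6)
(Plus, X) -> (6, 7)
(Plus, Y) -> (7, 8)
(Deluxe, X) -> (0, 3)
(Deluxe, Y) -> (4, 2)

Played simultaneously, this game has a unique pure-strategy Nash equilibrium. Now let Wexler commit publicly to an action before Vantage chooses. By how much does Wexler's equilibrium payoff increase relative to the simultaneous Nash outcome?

1

Work backward from Vantage's decision.
- X: Vantage compares 0, 6, 0 and picks Plus; Wexler would get 7.
- Y: Vantage compares 9, 7, 4 and picks Basic; Wexler would get 6.
Maximizing over 7, 6, Wexler chooses X. Subgame-perfect outcome: (Plus, X) with payoffs (6, 7).
Under simultaneous play:
Vantage's best replies: X→Plus; Y→Basic.
Wexler's best replies: Basic→Y; Plus→Y; Deluxe→X.
Only (Basic, Y) has each player best-responding; Nash payoffs (9, 6).
Wexler's commitment gain: 7 − 6 = 1.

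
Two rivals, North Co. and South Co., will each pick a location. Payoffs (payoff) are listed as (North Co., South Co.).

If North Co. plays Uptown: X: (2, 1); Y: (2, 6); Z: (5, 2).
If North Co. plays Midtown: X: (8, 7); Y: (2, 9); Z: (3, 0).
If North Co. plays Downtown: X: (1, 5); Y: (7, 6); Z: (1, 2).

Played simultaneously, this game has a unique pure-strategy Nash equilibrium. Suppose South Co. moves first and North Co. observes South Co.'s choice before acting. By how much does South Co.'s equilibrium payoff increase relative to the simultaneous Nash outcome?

1

Work backward from North Co.'s decision.
- X: BR = Midtown, leader payoff 7.
- Y: BR = Downtown, leader payoff 6.
- Z: BR = Uptown, leader payoff 2.
Among 7, 6, 2, the best is 7 at X. Subgame-perfect outcome: (Midtown, X) with payoffs (8, 7).
Now find the simultaneous Nash equilibrium.
North Co.'s best replies: X→Midtown; Y→Downtown; Z→Uptown.
South Co.'s best replies: Uptown→Y; Midtown→Y; Downtown→Y.
Only (Downtown, Y) has each player best-responding; Nash payoffs (7, 6).
South Co.'s commitment gain: 7 − 6 = 1.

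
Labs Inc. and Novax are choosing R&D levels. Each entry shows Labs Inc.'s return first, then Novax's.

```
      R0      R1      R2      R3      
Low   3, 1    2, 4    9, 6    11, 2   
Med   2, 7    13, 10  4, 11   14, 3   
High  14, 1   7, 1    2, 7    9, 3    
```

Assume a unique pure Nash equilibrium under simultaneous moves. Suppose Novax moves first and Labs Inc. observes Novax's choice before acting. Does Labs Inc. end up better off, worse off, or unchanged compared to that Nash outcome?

better off

Labs Inc. best-responds to each possible Novax move:
- R0: Labs Inc. compares 3, 2, 14 and picks High; Novax would get 1.
- R1: Labs Inc. compares 2, 13, 7 and picks Med; Novax would get 10.
- R2: Labs Inc. compares 9, 4, 2 and picks Low; Novax would get 6.
- R3: Labs Inc. compares 11, 14, 9 and picks Med; Novax would get 3.
Novax's induced payoffs are 1, 10, 6, 3, so Novax commits to R1. Subgame-perfect outcome: (Med, R1) with payoffs (13, 10).
Now find the simultaneous Nash equilibrium.
Labs Inc.'s best replies: R0→High; R1→Med; R2→Low; R3→Med.
Novax's best replies: Low→R2; Med→R2; High→R2.
The unique mutual best reply is (Low, R2), giving (9, 6).
Labs Inc. earns 13 sequentially versus 9 at the Nash outcome: better off.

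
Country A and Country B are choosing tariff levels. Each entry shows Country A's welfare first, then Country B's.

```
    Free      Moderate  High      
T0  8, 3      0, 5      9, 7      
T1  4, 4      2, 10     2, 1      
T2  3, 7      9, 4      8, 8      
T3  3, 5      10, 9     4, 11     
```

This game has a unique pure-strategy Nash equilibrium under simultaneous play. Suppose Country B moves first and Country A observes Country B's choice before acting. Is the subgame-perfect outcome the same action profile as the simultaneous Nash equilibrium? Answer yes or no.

Work backward from Country A's decision.
- Free: Country A compares 8, 4, 3, 3 and picks T0; Country B would get 3.
- Moderate: Country A compares 0, 2, 9, 10 and picks T3; Country B would get 9.
- High: Country A compares 9, 2, 8, 4 and picks T0; Country B would get 7.
Country B's induced payoffs are 3, 9, 7, so Country B commits to Moderate. Subgame-perfect outcome: (T3, Moderate) with payoffs (10, 9).
For the simultaneous game, intersect best replies.
Country A's best replies: Free→T0; Moderate→T3; High→T0.
Country B's best replies: T0→High; T1→Moderate; T2→High; T3→High.
Only (T0, High) has each player best-responding; Nash payoffs (9, 7).
Sequential outcome (T3, Moderate) differs from the Nash profile (T0, High).

no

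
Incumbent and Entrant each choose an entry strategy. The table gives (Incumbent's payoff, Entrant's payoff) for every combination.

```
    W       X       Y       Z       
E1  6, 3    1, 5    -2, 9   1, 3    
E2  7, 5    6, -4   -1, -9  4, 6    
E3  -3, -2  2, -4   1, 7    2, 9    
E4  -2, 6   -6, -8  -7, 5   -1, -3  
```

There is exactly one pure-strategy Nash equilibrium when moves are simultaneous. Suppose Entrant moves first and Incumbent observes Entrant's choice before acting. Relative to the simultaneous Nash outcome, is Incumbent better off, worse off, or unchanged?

Solve by backward induction (Entrant leads).
- W: BR = E2, leader payoff 5.
- X: BR = E2, leader payoff -4.
- Y: BR = E3, leader payoff 7.
- Z: BR = E2, leader payoff 6.
Among 5, -4, 7, 6, the best is 7 at Y. Subgame-perfect outcome: (E3, Y) with payoffs (1, 7).
For the simultaneous game, intersect best replies.
Incumbent's best replies: W→E2; X→E2; Y→E3; Z→E2.
Entrant's best replies: E1→Y; E2→Z; E3→Z; E4→W.
Only (E2, Z) has each player best-responding; Nash payoffs (4, 6).
Incumbent earns 1 sequentially versus 4 at the Nash outcome: worse off.

worse off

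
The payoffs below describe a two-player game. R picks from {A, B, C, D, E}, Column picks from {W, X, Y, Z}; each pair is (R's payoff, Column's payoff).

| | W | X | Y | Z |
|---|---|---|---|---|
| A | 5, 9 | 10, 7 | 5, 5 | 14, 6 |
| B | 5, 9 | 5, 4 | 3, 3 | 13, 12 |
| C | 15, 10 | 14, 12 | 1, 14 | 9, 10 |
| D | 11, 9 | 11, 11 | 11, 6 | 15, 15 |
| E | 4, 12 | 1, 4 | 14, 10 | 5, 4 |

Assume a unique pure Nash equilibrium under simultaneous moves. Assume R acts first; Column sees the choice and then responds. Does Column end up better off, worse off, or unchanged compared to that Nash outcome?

Work backward from Column's decision.
- A: BR = W, leader payoff 5.
- B: BR = Z, leader payoff 13.
- C: BR = Y, leader payoff 1.
- D: BR = Z, leader payoff 15.
- E: BR = W, leader payoff 4.
Among 5, 13, 1, 15, 4, the best is 15 at D. Subgame-perfect outcome: (D, Z) with payoffs (15, 15).
For the simultaneous game, intersect best replies.
R's best replies: W→C; X→C; Y→E; Z→D.
Column's best replies: A→W; B→Z; C→Y; D→Z; E→W.
The unique mutual best reply is (D, Z), giving (15, 15).
Column earns 15 sequentially versus 15 at the Nash outcome: unchanged.

unchanged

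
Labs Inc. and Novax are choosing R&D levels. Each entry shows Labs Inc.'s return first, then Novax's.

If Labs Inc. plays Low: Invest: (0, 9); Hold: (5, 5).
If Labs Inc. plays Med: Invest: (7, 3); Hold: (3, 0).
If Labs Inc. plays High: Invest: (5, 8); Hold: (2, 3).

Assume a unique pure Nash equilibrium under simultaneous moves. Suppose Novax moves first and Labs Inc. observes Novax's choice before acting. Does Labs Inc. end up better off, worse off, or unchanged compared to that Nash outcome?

worse off

Labs Inc. best-responds to each possible Novax move:
- Invest: Labs Inc. compares 0, 7, 5 and picks Med; Novax would get 3.
- Hold: Labs Inc. compares 5, 3, 2 and picks Low; Novax would get 5.
Among 3, 5, the best is 5 at Hold. Subgame-perfect outcome: (Low, Hold) with payoffs (5, 5).
For the simultaneous game, intersect best replies.
Labs Inc.'s best replies: Invest→Med; Hold→Low.
Novax's best replies: Low→Invest; Med→Invest; High→Invest.
Only (Med, Invest) has each player best-responding; Nash payoffs (7, 3).
Labs Inc. earns 5 sequentially versus 7 at the Nash outcome: worse off.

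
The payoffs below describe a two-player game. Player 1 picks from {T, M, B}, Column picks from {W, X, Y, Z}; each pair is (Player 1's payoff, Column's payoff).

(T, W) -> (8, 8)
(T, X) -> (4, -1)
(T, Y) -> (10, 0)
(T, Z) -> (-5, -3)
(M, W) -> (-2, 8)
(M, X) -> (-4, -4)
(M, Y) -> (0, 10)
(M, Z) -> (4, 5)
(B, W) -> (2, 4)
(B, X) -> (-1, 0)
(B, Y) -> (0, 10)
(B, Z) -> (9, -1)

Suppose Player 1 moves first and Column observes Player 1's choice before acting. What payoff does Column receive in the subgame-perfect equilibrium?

8

Work backward from Column's decision.
- T: BR = W, leader payoff 8.
- M: BR = Y, leader payoff 0.
- B: BR = Y, leader payoff 0.
Among 8, 0, 0, the best is 8 at T. Subgame-perfect outcome: (T, W) with payoffs (8, 8).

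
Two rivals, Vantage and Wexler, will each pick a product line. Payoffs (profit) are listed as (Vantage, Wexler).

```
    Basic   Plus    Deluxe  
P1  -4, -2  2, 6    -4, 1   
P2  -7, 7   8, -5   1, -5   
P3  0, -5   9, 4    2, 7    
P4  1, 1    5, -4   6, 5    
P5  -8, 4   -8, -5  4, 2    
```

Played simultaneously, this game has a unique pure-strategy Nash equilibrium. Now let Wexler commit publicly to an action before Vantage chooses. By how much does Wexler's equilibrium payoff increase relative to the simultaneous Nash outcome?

0

Solve by backward induction (Wexler leads).
- Basic: Vantage compares -4, -7, 0, 1, -8 and picks P4; Wexler would get 1.
- Plus: Vantage compares 2, 8, 9, 5, -8 and picks P3; Wexler would get 4.
- Deluxe: Vantage compares -4, 1, 2, 6, 4 and picks P4; Wexler would get 5.
Among 1, 4, 5, the best is 5 at Deluxe. Subgame-perfect outcome: (P4, Deluxe) with payoffs (6, 5).
Now find the simultaneous Nash equilibrium.
Vantage's best replies: Basic→P4; Plus→P3; Deluxe→P4.
Wexler's best replies: P1→Plus; P2→Basic; P3→Deluxe; P4→Deluxe; P5→Basic.
The unique mutual best reply is (P4, Deluxe), giving (6, 5).
Wexler's commitment gain: 5 − 5 = 0.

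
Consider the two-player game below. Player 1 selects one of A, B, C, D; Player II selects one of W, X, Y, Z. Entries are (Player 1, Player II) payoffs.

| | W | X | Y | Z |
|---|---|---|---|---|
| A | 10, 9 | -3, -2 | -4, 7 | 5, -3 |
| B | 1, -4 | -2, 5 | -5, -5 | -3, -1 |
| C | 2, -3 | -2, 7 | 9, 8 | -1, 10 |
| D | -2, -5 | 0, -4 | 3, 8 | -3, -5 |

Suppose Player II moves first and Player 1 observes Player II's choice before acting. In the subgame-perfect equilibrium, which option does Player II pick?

Backward induction with Player II moving first.
- W: Player 1 compares 10, 1, 2, -2 and picks A; Player II would get 9.
- X: Player 1 compares -3, -2, -2, 0 and picks D; Player II would get -4.
- Y: Player 1 compares -4, -5, 9, 3 and picks C; Player II would get 8.
- Z: Player 1 compares 5, -3, -1, -3 and picks A; Player II would get -3.
Player II's induced payoffs are 9, -4, 8, -3, so Player II commits to W. Subgame-perfect outcome: (A, W) with payoffs (10, 9).

W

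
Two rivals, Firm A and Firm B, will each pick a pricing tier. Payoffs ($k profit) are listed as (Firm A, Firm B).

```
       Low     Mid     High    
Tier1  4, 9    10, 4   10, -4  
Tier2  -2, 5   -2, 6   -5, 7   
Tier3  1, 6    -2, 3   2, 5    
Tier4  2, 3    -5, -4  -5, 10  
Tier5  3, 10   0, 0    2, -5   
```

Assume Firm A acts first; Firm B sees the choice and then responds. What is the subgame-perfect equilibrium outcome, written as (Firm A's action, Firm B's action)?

(Tier1, Low)

Solve by backward induction (Firm A leads).
- Tier1 → Firm B plays Low (best of 9, 4, -4); Firm A gets 4.
- Tier2 → Firm B plays High (best of 5, 6, 7); Firm A gets -5.
- Tier3 → Firm B plays Low (best of 6, 3, 5); Firm A gets 1.
- Tier4 → Firm B plays High (best of 3, -4, 10); Firm A gets -5.
- Tier5 → Firm B plays Low (best of 10, 0, -5); Firm A gets 3.
Firm A's induced payoffs are 4, -5, 1, -5, 3, so Firm A commits to Tier1. Subgame-perfect outcome: (Tier1, Low) with payoffs (4, 9).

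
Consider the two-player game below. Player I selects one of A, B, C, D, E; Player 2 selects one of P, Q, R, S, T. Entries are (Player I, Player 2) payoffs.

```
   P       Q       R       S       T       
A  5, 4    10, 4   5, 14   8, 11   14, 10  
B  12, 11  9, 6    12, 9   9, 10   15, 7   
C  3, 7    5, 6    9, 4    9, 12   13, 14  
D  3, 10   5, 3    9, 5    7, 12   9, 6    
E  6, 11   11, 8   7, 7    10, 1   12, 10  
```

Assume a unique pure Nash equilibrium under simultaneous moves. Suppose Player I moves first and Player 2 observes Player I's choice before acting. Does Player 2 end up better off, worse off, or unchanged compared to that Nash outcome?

Backward induction with Player I moving first.
- A: Player 2 compares 4, 4, 14, 11, 10 and picks R; Player I would get 5.
- B: Player 2 compares 11, 6, 9, 10, 7 and picks P; Player I would get 12.
- C: Player 2 compares 7, 6, 4, 12, 14 and picks T; Player I would get 13.
- D: Player 2 compares 10, 3, 5, 12, 6 and picks S; Player I would get 7.
- E: Player 2 compares 11, 8, 7, 1, 10 and picks P; Player I would get 6.
Among 5, 12, 13, 7, 6, the best is 13 at C. Subgame-perfect outcome: (C, T) with payoffs (13, 14).
For the simultaneous game, intersect best replies.
Player I's best replies: P→B; Q→E; R→B; S→E; T→B.
Player 2's best replies: A→R; B→P; C→T; D→S; E→P.
Only (B, P) has each player best-responding; Nash payoffs (12, 11).
Player 2 earns 14 sequentially versus 11 at the Nash outcome: better off.

better off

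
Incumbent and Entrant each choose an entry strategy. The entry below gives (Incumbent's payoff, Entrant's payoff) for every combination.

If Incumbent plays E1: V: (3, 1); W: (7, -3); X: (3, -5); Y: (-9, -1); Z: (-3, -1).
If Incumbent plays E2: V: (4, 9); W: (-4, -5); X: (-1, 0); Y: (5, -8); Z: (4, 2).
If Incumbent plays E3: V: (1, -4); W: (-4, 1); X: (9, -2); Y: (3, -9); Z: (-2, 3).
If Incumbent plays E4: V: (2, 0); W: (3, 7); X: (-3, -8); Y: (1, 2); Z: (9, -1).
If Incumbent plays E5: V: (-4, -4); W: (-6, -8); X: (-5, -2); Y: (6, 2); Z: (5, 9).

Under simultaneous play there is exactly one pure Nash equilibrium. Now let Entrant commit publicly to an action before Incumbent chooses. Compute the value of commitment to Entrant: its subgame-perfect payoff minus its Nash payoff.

Backward induction with Entrant moving first.
- V: BR = E2, leader payoff 9.
- W: BR = E1, leader payoff -3.
- X: BR = E3, leader payoff -2.
- Y: BR = E5, leader payoff 2.
- Z: BR = E4, leader payoff -1.
Among 9, -3, -2, 2, -1, the best is 9 at V. Subgame-perfect outcome: (E2, V) with payoffs (4, 9).
Now find the simultaneous Nash equilibrium.
Incumbent's best replies: V→E2; W→E1; X→E3; Y→E5; Z→E4.
Entrant's best replies: E1→V; E2→V; E3→Z; E4→W; E5→Z.
Only (E2, V) has each player best-responding; Nash payoffs (4, 9).
Entrant's commitment gain: 9 − 9 = 0.

0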